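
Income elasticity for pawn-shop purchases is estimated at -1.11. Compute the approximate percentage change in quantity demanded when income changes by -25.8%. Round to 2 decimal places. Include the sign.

%ΔQ ≈ η × %ΔI = -1.11 × (-25.8%) = 28.64%.

28.64%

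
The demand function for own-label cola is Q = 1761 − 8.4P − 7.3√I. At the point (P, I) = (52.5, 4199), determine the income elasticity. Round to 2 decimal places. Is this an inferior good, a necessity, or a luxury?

At P = 52.5, I = 4199: Q = 846.962.
Holding P constant, ∂Q/∂I = -7.3/(2√I) = -0.0563274.
η_I = (∂Q/∂I)·(I/Q) = -0.0563274 × (4199/846.962) = -0.28.
Since η < 0, this is an inferior good.

-0.28 (inferior good)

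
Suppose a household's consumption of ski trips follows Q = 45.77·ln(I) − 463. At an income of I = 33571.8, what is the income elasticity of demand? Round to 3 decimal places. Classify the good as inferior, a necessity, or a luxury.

At I = 33571.8: Q = 13.989.
dQ/dI = 45.77/I = 0.00136335 at this income.
η = (dQ/dI)·(I/Q) = 0.00136335 × (33571.8/13.989) = 3.272.
Since η > 1, the good is a luxury.

3.272 (luxury)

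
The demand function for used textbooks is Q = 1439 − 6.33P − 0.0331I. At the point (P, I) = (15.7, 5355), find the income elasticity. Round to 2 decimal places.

-0.15

At P = 15.7, I = 5355: Q = 1162.369.
Holding P constant, ∂Q/∂I = −0.0331.
η_I = (∂Q/∂I)·(I/Q) = -0.0331 × (5355/1162.369) = -0.15.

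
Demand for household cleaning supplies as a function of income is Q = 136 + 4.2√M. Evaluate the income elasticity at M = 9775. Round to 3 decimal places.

At M = 9775: Q = 551.248.
dQ/dM = 4.2/(2√M) = 0.0212403 at this income.
η = (dQ/dM)·(M/Q) = 0.0212403 × (9775/551.248) = 0.377.

0.377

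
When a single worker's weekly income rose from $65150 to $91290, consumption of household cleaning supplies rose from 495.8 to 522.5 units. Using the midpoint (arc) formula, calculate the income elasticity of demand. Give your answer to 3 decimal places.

ΔQ = 522.5 − 495.8 = 26.7; midpoint Q̄ = (495.8 + 522.5)/2 = 509.15.
ΔI = 91290 − 65150 = 26140; midpoint Ī = (65150 + 91290)/2 = 78220.
η = (ΔQ/Q̄) ÷ (ΔI/Ī) = (26.7/509.15) ÷ (26140/78220) = 0.157.

0.157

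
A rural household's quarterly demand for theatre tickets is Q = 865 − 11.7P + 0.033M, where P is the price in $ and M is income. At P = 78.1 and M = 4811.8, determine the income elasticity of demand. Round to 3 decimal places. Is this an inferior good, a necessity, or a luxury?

1.443 (luxury)

At P = 78.1, M = 4811.8: Q = 110.019.
Holding P constant, ∂Q/∂M = 0.033.
η_M = (∂Q/∂M)·(M/Q) = 0.033 × (4811.8/110.019) = 1.443.
Since η > 1, this is a luxury.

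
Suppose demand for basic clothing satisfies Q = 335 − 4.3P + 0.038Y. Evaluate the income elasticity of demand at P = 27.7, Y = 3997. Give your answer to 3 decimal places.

0.413

At P = 27.7, Y = 3997: Q = 367.776.
Holding P constant, ∂Q/∂Y = 0.038.
η_Y = (∂Q/∂Y)·(Y/Q) = 0.038 × (3997/367.776) = 0.413.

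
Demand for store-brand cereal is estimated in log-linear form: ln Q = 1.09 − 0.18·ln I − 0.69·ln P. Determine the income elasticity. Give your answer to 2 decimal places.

-0.18

In a log-linear demand, the coefficient on ln I is the income elasticity.
So η = -0.18.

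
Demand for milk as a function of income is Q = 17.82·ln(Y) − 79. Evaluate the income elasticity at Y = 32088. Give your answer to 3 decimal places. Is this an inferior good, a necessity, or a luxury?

0.168 (necessity)

At Y = 32088: Q = 105.905.
dQ/dY = 17.82/Y = 0.000555348 at this income.
η = (dQ/dY)·(Y/Q) = 0.000555348 × (32088/105.905) = 0.168.
Since 0 < η < 1, the good is a necessity.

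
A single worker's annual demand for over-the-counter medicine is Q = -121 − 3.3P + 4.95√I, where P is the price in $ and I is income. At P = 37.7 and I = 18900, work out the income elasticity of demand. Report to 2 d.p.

0.78

At P = 37.7, I = 18900: Q = 435.102.
Holding P constant, ∂Q/∂I = 4.95/(2√I) = 0.018003.
η_I = (∂Q/∂I)·(I/Q) = 0.018003 × (18900/435.102) = 0.78.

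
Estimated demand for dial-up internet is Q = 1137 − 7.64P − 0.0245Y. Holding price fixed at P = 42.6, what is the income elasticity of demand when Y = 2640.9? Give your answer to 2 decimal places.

-0.09

At P = 42.6, Y = 2640.9: Q = 746.834.
Holding P constant, ∂Q/∂Y = −0.0245.
η_Y = (∂Q/∂Y)·(Y/Q) = -0.0245 × (2640.9/746.834) = -0.09.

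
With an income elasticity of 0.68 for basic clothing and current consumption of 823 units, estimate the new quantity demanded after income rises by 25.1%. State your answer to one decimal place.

963.5

%ΔQ ≈ η × %ΔI = 0.68 × 25.1% = 17.068%.
New Q ≈ 823 × (1 + 0.17068) = 963.5.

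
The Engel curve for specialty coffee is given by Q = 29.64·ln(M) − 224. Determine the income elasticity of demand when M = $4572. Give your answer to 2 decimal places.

At M = 4572: Q = 25.797.
dQ/dM = 29.64/M = 0.00648294 at this income.
η = (dQ/dM)·(M/Q) = 0.00648294 × (4572/25.797) = 1.15.

1.15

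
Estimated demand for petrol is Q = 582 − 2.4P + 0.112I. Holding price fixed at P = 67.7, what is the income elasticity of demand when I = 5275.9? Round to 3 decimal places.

At P = 67.7, I = 5275.9: Q = 1010.421.
Holding P constant, ∂Q/∂I = 0.112.
η_I = (∂Q/∂I)·(I/Q) = 0.112 × (5275.9/1010.421) = 0.585.

0.585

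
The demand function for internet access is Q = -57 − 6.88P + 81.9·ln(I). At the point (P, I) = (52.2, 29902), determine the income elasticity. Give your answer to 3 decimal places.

0.191

At P = 52.2, I = 29902: Q = 427.899.
Holding P constant, ∂Q/∂I = 81.9/I = 0.00273895.
η_I = (∂Q/∂I)·(I/Q) = 0.00273895 × (29902/427.899) = 0.191.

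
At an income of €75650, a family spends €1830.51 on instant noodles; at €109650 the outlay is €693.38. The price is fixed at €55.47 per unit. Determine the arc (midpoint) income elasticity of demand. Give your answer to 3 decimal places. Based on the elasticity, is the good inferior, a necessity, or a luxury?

With a constant price, Q₁ = 1830.51/55.47 = 33.000 and Q₂ = 693.38/55.47 = 12.500 (equivalently, work directly with expenditure since P cancels).
Midpoint %ΔQ = (693.38 − 1830.51)/1261.95 = -0.90109; midpoint %ΔI = (109650 − 75650)/92650 = 0.36697.
η = -0.90109 / 0.36697 = -2.455.
η < 0 ⇒ inferior good.

-2.455 (inferior good)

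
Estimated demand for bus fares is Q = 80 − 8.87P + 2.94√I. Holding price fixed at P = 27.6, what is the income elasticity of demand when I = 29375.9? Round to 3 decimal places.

At P = 27.6, I = 29375.9: Q = 339.086.
Holding P constant, ∂Q/∂I = 2.94/(2√I) = 0.00857673.
η_I = (∂Q/∂I)·(I/Q) = 0.00857673 × (29375.9/339.086) = 0.743.

0.743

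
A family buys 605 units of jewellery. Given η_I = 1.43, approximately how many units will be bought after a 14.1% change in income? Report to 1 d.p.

%ΔQ ≈ η × %ΔI = 1.43 × 14.1% = 20.163%.
New Q ≈ 605 × (1 + 0.20163) = 727.0.

727.0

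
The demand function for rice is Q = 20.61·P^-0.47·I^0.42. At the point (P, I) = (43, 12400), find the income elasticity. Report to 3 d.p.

0.420

For a multiplicative demand Q = A·P^α·I^β, the income elasticity is β everywhere.
Here β = 0.42, so η = 0.420.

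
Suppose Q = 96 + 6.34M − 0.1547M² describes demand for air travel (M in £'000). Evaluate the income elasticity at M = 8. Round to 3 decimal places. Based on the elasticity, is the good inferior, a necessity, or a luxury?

At M = 8: Q = 136.8192.
dQ/dM = 6.34 − 0.3094M = 3.86480.
η = (dQ/dM)·(M/Q) = 3.86480 × (8/136.8192) = 0.226.
0 < η < 1 ⇒ necessity.

0.226 (necessity)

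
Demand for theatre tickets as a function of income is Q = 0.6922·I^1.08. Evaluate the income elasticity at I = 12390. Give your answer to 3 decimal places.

1.080

For Q = A·I^β the income elasticity is constant and equal to β.
Here β = 1.08, so η = 1.080.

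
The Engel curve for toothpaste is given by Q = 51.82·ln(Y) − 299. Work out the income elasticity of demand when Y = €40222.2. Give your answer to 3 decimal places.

0.207

At Y = 40222.2: Q = 250.405.
dQ/dY = 51.82/Y = 0.00128834 at this income.
η = (dQ/dY)·(Y/Q) = 0.00128834 × (40222.2/250.405) = 0.207.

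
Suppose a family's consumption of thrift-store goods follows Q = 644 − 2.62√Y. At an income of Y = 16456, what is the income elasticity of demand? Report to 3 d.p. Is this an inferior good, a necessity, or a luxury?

At Y = 16456: Q = 307.904.
dQ/dY = -2.62/(2√Y) = -0.010212 at this income.
η = (dQ/dY)·(Y/Q) = -0.010212 × (16456/307.904) = -0.546.
Since η < 0, the good is an inferior good.

-0.546 (inferior good)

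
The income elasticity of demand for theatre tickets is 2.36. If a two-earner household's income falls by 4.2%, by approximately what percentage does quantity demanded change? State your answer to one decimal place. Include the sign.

%ΔQ ≈ η × %ΔI = 2.36 × (-4.2%) = -9.9%.

-9.9%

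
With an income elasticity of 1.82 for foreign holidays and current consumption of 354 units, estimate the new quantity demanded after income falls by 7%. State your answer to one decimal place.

308.9

%ΔQ ≈ η × %ΔI = 1.82 × (-7%) = -12.74%.
New Q ≈ 354 × (1 − 0.1274) = 308.9.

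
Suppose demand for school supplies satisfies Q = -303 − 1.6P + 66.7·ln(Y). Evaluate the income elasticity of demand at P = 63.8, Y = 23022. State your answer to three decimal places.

At P = 63.8, Y = 23022: Q = 264.869.
Holding P constant, ∂Q/∂Y = 66.7/Y = 0.00289723.
η_Y = (∂Q/∂Y)·(Y/Q) = 0.00289723 × (23022/264.869) = 0.252.

0.252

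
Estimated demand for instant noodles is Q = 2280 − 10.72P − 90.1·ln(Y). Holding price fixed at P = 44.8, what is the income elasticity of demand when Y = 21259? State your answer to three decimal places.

At P = 44.8, Y = 21259: Q = 901.939.
Holding P constant, ∂Q/∂Y = -90.1/Y = -0.0042382.
η_Y = (∂Q/∂Y)·(Y/Q) = -0.0042382 × (21259/901.939) = -0.100.

-0.100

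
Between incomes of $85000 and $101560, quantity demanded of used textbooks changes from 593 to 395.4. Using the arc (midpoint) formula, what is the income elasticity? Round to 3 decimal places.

ΔQ = 395.4 − 593 = -197.6; midpoint Q̄ = (593 + 395.4)/2 = 494.2.
ΔI = 101560 − 85000 = 16560; midpoint Ī = (85000 + 101560)/2 = 93280.
η = (ΔQ/Q̄) ÷ (ΔI/Ī) = (-197.6/494.2) ÷ (16560/93280) = -2.252.

-2.252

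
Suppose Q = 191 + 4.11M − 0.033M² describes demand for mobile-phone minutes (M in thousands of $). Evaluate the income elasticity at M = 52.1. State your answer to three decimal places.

At M = 52.1: Q = 315.5555.
dQ/dM = 4.11 − 0.066M = 0.67140.
η = (dQ/dM)·(M/Q) = 0.67140 × (52.1/315.5555) = 0.111.

0.111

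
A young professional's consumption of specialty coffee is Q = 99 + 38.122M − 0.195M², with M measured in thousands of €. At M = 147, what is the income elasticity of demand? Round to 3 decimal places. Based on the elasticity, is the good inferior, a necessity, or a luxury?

-1.896 (inferior good)

At M = 147: Q = 1489.1790.
dQ/dM = 38.122 − 0.39M = -19.20800.
η = (dQ/dM)·(M/Q) = -19.20800 × (147/1489.1790) = -1.896.
η < 0 ⇒ inferior good.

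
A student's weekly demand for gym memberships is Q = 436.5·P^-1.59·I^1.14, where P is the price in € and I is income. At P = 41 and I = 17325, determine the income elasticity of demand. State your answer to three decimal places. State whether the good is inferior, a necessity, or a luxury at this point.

1.140 (luxury)

For a multiplicative demand Q = A·P^α·I^β, the income elasticity is β everywhere.
Here β = 1.14, so η = 1.140.
Since η > 1, this is a luxury.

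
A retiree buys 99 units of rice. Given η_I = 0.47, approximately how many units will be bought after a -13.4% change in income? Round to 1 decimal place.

%ΔQ ≈ η × %ΔI = 0.47 × (-13.4%) = -6.298%.
New Q ≈ 99 × (1 − 0.06298) = 92.8.

92.8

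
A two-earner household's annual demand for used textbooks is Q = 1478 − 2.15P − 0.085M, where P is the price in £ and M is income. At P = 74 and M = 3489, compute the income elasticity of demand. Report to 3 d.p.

-0.290

At P = 74, M = 3489: Q = 1022.335.
Holding P constant, ∂Q/∂M = −0.085.
η_M = (∂Q/∂M)·(M/Q) = -0.085 × (3489/1022.335) = -0.290.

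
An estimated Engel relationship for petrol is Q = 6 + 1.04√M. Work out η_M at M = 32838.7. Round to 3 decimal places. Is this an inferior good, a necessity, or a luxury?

0.485 (necessity)

At M = 32838.7: Q = 194.463.
dQ/dM = 1.04/(2√M) = 0.00286953 at this income.
η = (dQ/dM)·(M/Q) = 0.00286953 × (32838.7/194.463) = 0.485.
Since 0 < η < 1, the good is a necessity.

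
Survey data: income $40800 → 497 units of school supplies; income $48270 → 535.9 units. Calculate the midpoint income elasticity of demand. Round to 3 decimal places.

ΔQ = 535.9 − 497 = 38.9; midpoint Q̄ = (497 + 535.9)/2 = 516.45.
ΔI = 48270 − 40800 = 7470; midpoint Ī = (40800 + 48270)/2 = 44535.
η = (ΔQ/Q̄) ÷ (ΔI/Ī) = (38.9/516.45) ÷ (7470/44535) = 0.449.

0.449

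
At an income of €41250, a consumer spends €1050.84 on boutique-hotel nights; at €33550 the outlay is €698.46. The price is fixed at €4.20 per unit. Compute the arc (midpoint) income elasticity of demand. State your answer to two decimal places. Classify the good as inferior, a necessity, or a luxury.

1.96 (luxury)

With a constant price, Q₁ = 1050.84/4.20 = 250.200 and Q₂ = 698.46/4.20 = 166.300 (equivalently, work directly with expenditure since P cancels).
Midpoint %ΔQ = (698.46 − 1050.84)/874.65 = -0.40288; midpoint %ΔI = (33550 − 41250)/37400 = -0.20588.
η = -0.40288 / -0.20588 = 1.96.
η > 1 ⇒ luxury.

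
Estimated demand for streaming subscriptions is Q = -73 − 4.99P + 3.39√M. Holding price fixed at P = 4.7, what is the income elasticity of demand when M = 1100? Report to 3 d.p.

3.518

At P = 4.7, M = 1100: Q = 15.981.
Holding P constant, ∂Q/∂M = 3.39/(2√M) = 0.0511062.
η_M = (∂Q/∂M)·(M/Q) = 0.0511062 × (1100/15.981) = 3.518.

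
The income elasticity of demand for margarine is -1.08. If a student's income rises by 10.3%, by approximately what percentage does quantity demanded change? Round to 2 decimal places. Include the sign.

-11.12%

%ΔQ ≈ η × %ΔI = -1.08 × 10.3% = -11.12%.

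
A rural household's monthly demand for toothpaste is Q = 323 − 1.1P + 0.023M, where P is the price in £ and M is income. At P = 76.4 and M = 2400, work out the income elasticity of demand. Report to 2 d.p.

0.19

At P = 76.4, M = 2400: Q = 294.160.
Holding P constant, ∂Q/∂M = 0.023.
η_M = (∂Q/∂M)·(M/Q) = 0.023 × (2400/294.160) = 0.19.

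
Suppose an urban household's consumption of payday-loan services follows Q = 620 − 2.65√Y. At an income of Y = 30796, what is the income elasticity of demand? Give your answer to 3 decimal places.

At Y = 30796: Q = 154.957.
dQ/dY = -2.65/(2√Y) = -0.00755038 at this income.
η = (dQ/dY)·(Y/Q) = -0.00755038 × (30796/154.957) = -1.501.

-1.501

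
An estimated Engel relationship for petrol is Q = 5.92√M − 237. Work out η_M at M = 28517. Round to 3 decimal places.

0.655

At M = 28517: Q = 762.709.
dQ/dM = 5.92/(2√M) = 0.0175283 at this income.
η = (dQ/dM)·(M/Q) = 0.0175283 × (28517/762.709) = 0.655.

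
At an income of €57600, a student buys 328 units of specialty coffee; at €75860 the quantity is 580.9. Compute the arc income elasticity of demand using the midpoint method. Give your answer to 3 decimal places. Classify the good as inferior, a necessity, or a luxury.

2.034 (luxury)

ΔQ = 580.9 − 328 = 252.9; midpoint Q̄ = (328 + 580.9)/2 = 454.45.
ΔI = 75860 − 57600 = 18260; midpoint Ī = (57600 + 75860)/2 = 66730.
η = (ΔQ/Q̄) ÷ (ΔI/Ī) = (252.9/454.45) ÷ (18260/66730) = 2.034.
η > 1 ⇒ luxury.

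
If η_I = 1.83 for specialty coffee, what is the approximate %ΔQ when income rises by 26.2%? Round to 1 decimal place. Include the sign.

%ΔQ ≈ η × %ΔI = 1.83 × 26.2% = 47.9%.

47.9%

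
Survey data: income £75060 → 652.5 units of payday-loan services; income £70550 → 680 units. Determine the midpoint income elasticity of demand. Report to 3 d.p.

ΔQ = 680 − 652.5 = 27.5; midpoint Q̄ = (652.5 + 680)/2 = 666.25.
ΔI = 70550 − 75060 = -4510; midpoint Ī = (75060 + 70550)/2 = 72805.
η = (ΔQ/Q̄) ÷ (ΔI/Ī) = (27.5/666.25) ÷ (-4510/72805) = -0.666.

-0.666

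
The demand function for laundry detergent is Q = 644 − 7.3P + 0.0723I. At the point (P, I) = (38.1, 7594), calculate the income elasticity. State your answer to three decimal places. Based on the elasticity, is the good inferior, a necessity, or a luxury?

At P = 38.1, I = 7594: Q = 914.916.
Holding P constant, ∂Q/∂I = 0.0723.
η_I = (∂Q/∂I)·(I/Q) = 0.0723 × (7594/914.916) = 0.600.
Since 0 < η < 1, this is a necessity.

0.600 (necessity)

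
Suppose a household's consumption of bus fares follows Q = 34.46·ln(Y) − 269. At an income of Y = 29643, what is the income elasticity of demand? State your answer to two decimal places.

0.40

At Y = 29643: Q = 85.834.
dQ/dY = 34.46/Y = 0.0011625 at this income.
η = (dQ/dY)·(Y/Q) = 0.0011625 × (29643/85.834) = 0.40.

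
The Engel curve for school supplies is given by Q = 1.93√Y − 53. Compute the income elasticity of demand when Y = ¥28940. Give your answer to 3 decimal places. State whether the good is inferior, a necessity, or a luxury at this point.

At Y = 28940: Q = 275.327.
dQ/dY = 1.93/(2√Y) = 0.00567255 at this income.
η = (dQ/dY)·(Y/Q) = 0.00567255 × (28940/275.327) = 0.596.
Since 0 < η < 1, the good is a necessity.

0.596 (necessity)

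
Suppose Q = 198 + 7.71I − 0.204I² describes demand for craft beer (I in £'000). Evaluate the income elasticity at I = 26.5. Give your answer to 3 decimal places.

At I = 26.5: Q = 259.0560.
dQ/dI = 7.71 − 0.408I = -3.10200.
η = (dQ/dI)·(I/Q) = -3.10200 × (26.5/259.0560) = -0.317.

-0.317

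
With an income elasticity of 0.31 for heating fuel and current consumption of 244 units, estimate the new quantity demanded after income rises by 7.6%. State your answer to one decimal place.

249.7

%ΔQ ≈ η × %ΔI = 0.31 × 7.6% = 2.356%.
New Q ≈ 244 × (1 + 0.02356) = 249.7.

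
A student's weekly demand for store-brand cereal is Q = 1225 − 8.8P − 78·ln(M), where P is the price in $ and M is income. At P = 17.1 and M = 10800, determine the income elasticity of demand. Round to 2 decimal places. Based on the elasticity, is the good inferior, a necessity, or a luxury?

At P = 17.1, M = 10800: Q = 350.110.
Holding P constant, ∂Q/∂M = -78/M = -0.00722222.
η_M = (∂Q/∂M)·(M/Q) = -0.00722222 × (10800/350.110) = -0.22.
Since η < 0, this is an inferior good.

-0.22 (inferior good)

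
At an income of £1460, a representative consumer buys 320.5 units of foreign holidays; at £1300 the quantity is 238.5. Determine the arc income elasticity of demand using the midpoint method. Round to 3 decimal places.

2.530

ΔQ = 238.5 − 320.5 = -82; midpoint Q̄ = (320.5 + 238.5)/2 = 279.5.
ΔI = 1300 − 1460 = -160; midpoint Ī = (1460 + 1300)/2 = 1380.
η = (ΔQ/Q̄) ÷ (ΔI/Ī) = (-82/279.5) ÷ (-160/1380) = 2.530.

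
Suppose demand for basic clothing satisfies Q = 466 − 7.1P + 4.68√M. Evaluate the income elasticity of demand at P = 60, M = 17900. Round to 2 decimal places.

At P = 60, M = 17900: Q = 666.141.
Holding P constant, ∂Q/∂M = 4.68/(2√M) = 0.01749.
η_M = (∂Q/∂M)·(M/Q) = 0.01749 × (17900/666.141) = 0.47.

0.47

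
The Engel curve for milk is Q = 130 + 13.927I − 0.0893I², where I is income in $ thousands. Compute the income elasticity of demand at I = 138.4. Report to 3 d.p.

At I = 138.4: Q = 346.9946.
dQ/dI = 13.927 − 0.1786I = -10.79124.
η = (dQ/dI)·(I/Q) = -10.79124 × (138.4/346.9946) = -4.304.

-4.304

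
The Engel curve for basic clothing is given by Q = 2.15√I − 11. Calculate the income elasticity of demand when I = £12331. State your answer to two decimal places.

At I = 12331: Q = 227.747.
dQ/dI = 2.15/(2√I) = 0.00968076 at this income.
η = (dQ/dI)·(I/Q) = 0.00968076 × (12331/227.747) = 0.52.

0.52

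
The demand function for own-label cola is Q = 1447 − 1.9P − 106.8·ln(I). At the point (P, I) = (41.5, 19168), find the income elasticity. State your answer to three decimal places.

At P = 41.5, I = 19168: Q = 314.995.
Holding P constant, ∂Q/∂I = -106.8/I = -0.00557179.
η_I = (∂Q/∂I)·(I/Q) = -0.00557179 × (19168/314.995) = -0.339.

-0.339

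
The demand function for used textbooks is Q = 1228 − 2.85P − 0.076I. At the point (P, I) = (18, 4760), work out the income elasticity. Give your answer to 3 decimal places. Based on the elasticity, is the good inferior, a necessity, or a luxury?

At P = 18, I = 4760: Q = 814.940.
Holding P constant, ∂Q/∂I = −0.076.
η_I = (∂Q/∂I)·(I/Q) = -0.076 × (4760/814.940) = -0.444.
Since η < 0, this is an inferior good.

-0.444 (inferior good)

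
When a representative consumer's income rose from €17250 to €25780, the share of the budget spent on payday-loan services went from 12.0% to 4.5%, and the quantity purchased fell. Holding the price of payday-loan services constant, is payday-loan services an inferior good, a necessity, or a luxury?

inferior good

Quantity demanded falls as income rises, so η < 0.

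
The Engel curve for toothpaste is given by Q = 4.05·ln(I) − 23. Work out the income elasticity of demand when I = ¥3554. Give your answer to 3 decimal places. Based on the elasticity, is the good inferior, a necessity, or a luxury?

0.401 (necessity)

At I = 3554: Q = 10.112.
dQ/dI = 4.05/I = 0.00113956 at this income.
η = (dQ/dI)·(I/Q) = 0.00113956 × (3554/10.112) = 0.401.
Since 0 < η < 1, the good is a necessity.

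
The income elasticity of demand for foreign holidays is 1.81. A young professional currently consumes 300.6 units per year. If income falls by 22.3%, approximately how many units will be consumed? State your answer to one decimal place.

179.3

%ΔQ ≈ η × %ΔI = 1.81 × (-22.3%) = -40.363%.
New Q ≈ 300.6 × (1 − 0.40363) = 179.3.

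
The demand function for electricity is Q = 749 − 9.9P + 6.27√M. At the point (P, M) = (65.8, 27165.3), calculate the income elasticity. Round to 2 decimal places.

At P = 65.8, M = 27165.3: Q = 1130.995.
Holding P constant, ∂Q/∂M = 6.27/(2√M) = 0.0190209.
η_M = (∂Q/∂M)·(M/Q) = 0.0190209 × (27165.3/1130.995) = 0.46.

0.46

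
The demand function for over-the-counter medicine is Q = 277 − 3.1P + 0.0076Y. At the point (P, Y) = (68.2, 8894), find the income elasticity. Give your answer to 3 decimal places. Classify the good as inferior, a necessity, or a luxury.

At P = 68.2, Y = 8894: Q = 133.174.
Holding P constant, ∂Q/∂Y = 0.0076.
η_Y = (∂Q/∂Y)·(Y/Q) = 0.0076 × (8894/133.174) = 0.508.
Since 0 < η < 1, this is a necessity.

0.508 (necessity)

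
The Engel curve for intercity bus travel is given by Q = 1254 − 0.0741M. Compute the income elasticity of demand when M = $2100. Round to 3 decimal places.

At M = 2100: Q = 1098.390.
dQ/dM = −0.0741.
η = (dQ/dM)·(M/Q) = -0.0741 × (2100/1098.390) = -0.142.

-0.142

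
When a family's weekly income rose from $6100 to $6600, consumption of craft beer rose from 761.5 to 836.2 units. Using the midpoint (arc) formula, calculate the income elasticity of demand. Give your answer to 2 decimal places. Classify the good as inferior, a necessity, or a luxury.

ΔQ = 836.2 − 761.5 = 74.7; midpoint Q̄ = (761.5 + 836.2)/2 = 798.85.
ΔI = 6600 − 6100 = 500; midpoint Ī = (6100 + 6600)/2 = 6350.
η = (ΔQ/Q̄) ÷ (ΔI/Ī) = (74.7/798.85) ÷ (500/6350) = 1.19.
η > 1 ⇒ luxury.

1.19 (luxury)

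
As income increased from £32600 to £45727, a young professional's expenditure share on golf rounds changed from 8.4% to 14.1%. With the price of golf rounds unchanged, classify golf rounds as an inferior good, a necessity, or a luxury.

The budget share rises as income rises, so η > 1.

luxury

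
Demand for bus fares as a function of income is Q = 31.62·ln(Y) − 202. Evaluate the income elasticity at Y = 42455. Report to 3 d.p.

0.234

At Y = 42455: Q = 134.949.
dQ/dY = 31.62/Y = 0.000744789 at this income.
η = (dQ/dY)·(Y/Q) = 0.000744789 × (42455/134.949) = 0.234.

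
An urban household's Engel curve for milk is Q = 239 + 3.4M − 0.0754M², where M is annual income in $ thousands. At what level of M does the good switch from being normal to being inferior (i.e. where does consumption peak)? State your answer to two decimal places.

dQ/dM = 3.4 − 0.1508M.
The good is inferior where dQ/dM < 0. Setting dQ/dM = 0 gives M = 3.4 / 0.1508 = 22.55.

22.55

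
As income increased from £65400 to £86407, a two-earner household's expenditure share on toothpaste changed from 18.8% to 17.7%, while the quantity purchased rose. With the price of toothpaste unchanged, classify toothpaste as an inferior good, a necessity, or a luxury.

necessity

Quantity rises but the budget share falls as income rises, so 0 < η < 1.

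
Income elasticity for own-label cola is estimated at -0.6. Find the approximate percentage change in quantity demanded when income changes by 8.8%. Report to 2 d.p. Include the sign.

-5.28%

%ΔQ ≈ η × %ΔI = -0.6 × 8.8% = -5.28%.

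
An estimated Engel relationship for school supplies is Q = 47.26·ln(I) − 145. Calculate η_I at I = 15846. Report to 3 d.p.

0.151

At I = 15846: Q = 312.036.
dQ/dI = 47.26/I = 0.00298246 at this income.
η = (dQ/dI)·(I/Q) = 0.00298246 × (15846/312.036) = 0.151.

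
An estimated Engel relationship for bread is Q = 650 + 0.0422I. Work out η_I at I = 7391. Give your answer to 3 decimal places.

At I = 7391: Q = 961.900.
dQ/dI = 0.0422.
η = (dQ/dI)·(I/Q) = 0.0422 × (7391/961.900) = 0.324.

0.324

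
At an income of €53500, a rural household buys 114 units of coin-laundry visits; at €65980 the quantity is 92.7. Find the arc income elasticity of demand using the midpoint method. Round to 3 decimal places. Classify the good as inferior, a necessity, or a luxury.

-0.987 (inferior good)

ΔQ = 92.7 − 114 = -21.3; midpoint Q̄ = (114 + 92.7)/2 = 103.35.
ΔI = 65980 − 53500 = 12480; midpoint Ī = (53500 + 65980)/2 = 59740.
η = (ΔQ/Q̄) ÷ (ΔI/Ī) = (-21.3/103.35) ÷ (12480/59740) = -0.987.
η < 0 ⇒ inferior good.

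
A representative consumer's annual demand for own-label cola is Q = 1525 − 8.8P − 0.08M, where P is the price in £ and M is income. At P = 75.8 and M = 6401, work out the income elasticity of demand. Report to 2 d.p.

At P = 75.8, M = 6401: Q = 345.880.
Holding P constant, ∂Q/∂M = −0.08.
η_M = (∂Q/∂M)·(M/Q) = -0.08 × (6401/345.880) = -1.48.

-1.48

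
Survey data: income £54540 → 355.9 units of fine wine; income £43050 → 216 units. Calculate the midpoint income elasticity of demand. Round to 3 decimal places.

2.078

ΔQ = 216 − 355.9 = -139.9; midpoint Q̄ = (355.9 + 216)/2 = 285.95.
ΔI = 43050 − 54540 = -11490; midpoint Ī = (54540 + 43050)/2 = 48795.
η = (ΔQ/Q̄) ÷ (ΔI/Ī) = (-139.9/285.95) ÷ (-11490/48795) = 2.078.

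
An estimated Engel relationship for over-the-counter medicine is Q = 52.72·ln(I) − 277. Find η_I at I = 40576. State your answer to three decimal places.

At I = 40576: Q = 282.408.
dQ/dI = 52.72/I = 0.00129929 at this income.
η = (dQ/dI)·(I/Q) = 0.00129929 × (40576/282.408) = 0.187.

0.187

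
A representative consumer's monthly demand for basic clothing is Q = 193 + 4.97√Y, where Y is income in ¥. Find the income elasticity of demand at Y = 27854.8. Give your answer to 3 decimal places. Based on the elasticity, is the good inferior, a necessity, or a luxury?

0.406 (necessity)

At Y = 27854.8: Q = 1022.481.
dQ/dY = 4.97/(2√Y) = 0.0148894 at this income.
η = (dQ/dY)·(Y/Q) = 0.0148894 × (27854.8/1022.481) = 0.406.
Since 0 < η < 1, the good is a necessity.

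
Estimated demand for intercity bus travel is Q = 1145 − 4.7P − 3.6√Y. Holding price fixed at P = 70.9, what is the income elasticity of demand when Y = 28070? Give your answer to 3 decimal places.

At P = 70.9, Y = 28070: Q = 208.622.
Holding P constant, ∂Q/∂Y = -3.6/(2√Y) = -0.0107436.
η_Y = (∂Q/∂Y)·(Y/Q) = -0.0107436 × (28070/208.622) = -1.446.

-1.446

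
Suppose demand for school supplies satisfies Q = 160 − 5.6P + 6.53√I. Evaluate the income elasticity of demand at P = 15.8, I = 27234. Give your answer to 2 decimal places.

At P = 15.8, I = 27234: Q = 1149.148.
Holding P constant, ∂Q/∂I = 6.53/(2√I) = 0.0197846.
η_I = (∂Q/∂I)·(I/Q) = 0.0197846 × (27234/1149.148) = 0.47.

0.47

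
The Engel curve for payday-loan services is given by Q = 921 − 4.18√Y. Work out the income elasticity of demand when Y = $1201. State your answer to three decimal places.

At Y = 1201: Q = 776.140.
dQ/dY = -4.18/(2√Y) = -0.060308 at this income.
η = (dQ/dY)·(Y/Q) = -0.060308 × (1201/776.140) = -0.093.

-0.093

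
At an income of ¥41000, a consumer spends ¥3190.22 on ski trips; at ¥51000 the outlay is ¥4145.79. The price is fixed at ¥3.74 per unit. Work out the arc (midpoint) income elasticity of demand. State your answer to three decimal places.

With a constant price, Q₁ = 3190.22/3.74 = 853.000 and Q₂ = 4145.79/3.74 = 1108.500 (equivalently, work directly with expenditure since P cancels).
Midpoint %ΔQ = (4145.79 − 3190.22)/3668.01 = 0.26051; midpoint %ΔI = (51000 − 41000)/46000 = 0.21739.
η = 0.26051 / 0.21739 = 1.198.

1.198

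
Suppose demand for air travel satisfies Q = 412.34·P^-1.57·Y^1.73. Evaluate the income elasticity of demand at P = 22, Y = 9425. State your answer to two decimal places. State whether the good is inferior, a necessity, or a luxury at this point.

For a multiplicative demand Q = A·P^α·Y^β, the income elasticity is β everywhere.
Here β = 1.73, so η = 1.73.
Since η > 1, this is a luxury.

1.73 (luxury)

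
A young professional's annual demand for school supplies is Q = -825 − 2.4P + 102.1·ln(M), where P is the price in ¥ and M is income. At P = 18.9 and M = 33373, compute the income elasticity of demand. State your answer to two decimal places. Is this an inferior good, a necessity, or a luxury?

0.53 (necessity)

At P = 18.9, M = 33373: Q = 193.063.
Holding P constant, ∂Q/∂M = 102.1/M = 0.00305936.
η_M = (∂Q/∂M)·(M/Q) = 0.00305936 × (33373/193.063) = 0.53.
Since 0 < η < 1, this is a necessity.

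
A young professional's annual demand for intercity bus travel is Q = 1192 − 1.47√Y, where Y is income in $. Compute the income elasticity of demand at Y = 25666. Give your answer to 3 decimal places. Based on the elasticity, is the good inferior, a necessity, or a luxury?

At Y = 25666: Q = 956.497.
dQ/dY = -1.47/(2√Y) = -0.00458784 at this income.
η = (dQ/dY)·(Y/Q) = -0.00458784 × (25666/956.497) = -0.123.
Since η < 0, the good is an inferior good.

-0.123 (inferior good)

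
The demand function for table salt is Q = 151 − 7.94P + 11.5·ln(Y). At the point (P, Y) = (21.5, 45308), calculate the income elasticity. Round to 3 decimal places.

0.111

At P = 21.5, Y = 45308: Q = 103.584.
Holding P constant, ∂Q/∂Y = 11.5/Y = 0.000253818.
η_Y = (∂Q/∂Y)·(Y/Q) = 0.000253818 × (45308/103.584) = 0.111.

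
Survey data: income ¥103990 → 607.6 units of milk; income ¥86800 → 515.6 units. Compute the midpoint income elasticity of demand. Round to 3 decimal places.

0.909

ΔQ = 515.6 − 607.6 = -92; midpoint Q̄ = (607.6 + 515.6)/2 = 561.6.
ΔI = 86800 − 103990 = -17190; midpoint Ī = (103990 + 86800)/2 = 95395.
η = (ΔQ/Q̄) ÷ (ΔI/Ī) = (-92/561.6) ÷ (-17190/95395) = 0.909.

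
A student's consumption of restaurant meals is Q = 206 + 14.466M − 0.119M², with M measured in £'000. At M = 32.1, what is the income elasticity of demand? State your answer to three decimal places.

At M = 32.1: Q = 547.7398.
dQ/dM = 14.466 − 0.238M = 6.82620.
η = (dQ/dM)·(M/Q) = 6.82620 × (32.1/547.7398) = 0.400.

0.400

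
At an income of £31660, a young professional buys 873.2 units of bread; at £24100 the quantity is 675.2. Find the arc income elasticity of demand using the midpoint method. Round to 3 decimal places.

ΔQ = 675.2 − 873.2 = -198; midpoint Q̄ = (873.2 + 675.2)/2 = 774.2.
ΔI = 24100 − 31660 = -7560; midpoint Ī = (31660 + 24100)/2 = 27880.
η = (ΔQ/Q̄) ÷ (ΔI/Ī) = (-198/774.2) ÷ (-7560/27880) = 0.943.

0.943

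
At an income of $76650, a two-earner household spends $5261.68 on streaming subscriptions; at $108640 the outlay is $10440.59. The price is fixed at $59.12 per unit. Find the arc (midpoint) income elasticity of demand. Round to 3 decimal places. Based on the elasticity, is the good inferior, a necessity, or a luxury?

With a constant price, Q₁ = 5261.68/59.12 = 89.000 and Q₂ = 10440.59/59.12 = 176.600 (equivalently, work directly with expenditure since P cancels).
Midpoint %ΔQ = (10440.59 − 5261.68)/7851.14 = 0.65964; midpoint %ΔI = (108640 − 76650)/92645 = 0.34530.
η = 0.65964 / 0.34530 = 1.910.
η > 1 ⇒ luxury.

1.910 (luxury)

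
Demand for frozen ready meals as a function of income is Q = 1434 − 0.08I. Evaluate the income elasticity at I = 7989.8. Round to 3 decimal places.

At I = 7989.8: Q = 794.816.
dQ/dI = −0.08.
η = (dQ/dI)·(I/Q) = -0.08 × (7989.8/794.816) = -0.804.

-0.804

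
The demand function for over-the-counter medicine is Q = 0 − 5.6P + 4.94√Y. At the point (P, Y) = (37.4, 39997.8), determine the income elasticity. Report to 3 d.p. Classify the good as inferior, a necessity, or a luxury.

At P = 37.4, Y = 39997.8: Q = 778.533.
Holding P constant, ∂Q/∂Y = 4.94/(2√Y) = 0.0123503.
η_Y = (∂Q/∂Y)·(Y/Q) = 0.0123503 × (39997.8/778.533) = 0.635.
Since 0 < η < 1, this is a necessity.

0.635 (necessity)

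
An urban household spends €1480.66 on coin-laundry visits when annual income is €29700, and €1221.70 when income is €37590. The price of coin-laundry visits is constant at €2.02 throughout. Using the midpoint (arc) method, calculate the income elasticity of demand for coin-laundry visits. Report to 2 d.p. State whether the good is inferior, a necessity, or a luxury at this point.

With a constant price, Q₁ = 1480.66/2.02 = 733.000 and Q₂ = 1221.70/2.02 = 604.802 (equivalently, work directly with expenditure since P cancels).
Midpoint %ΔQ = (1221.70 − 1480.66)/1351.18 = -0.19165; midpoint %ΔI = (37590 − 29700)/33645 = 0.23451.
η = -0.19165 / 0.23451 = -0.82.
η < 0 ⇒ inferior good.

-0.82 (inferior good)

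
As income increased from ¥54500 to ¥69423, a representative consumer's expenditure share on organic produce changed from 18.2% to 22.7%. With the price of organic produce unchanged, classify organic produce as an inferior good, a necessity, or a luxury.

luxury

The budget share rises as income rises, so η > 1.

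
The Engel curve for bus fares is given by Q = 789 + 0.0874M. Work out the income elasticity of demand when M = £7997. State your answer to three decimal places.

0.470

At M = 7997: Q = 1487.938.
dQ/dM = 0.0874.
η = (dQ/dM)·(M/Q) = 0.0874 × (7997/1487.938) = 0.470.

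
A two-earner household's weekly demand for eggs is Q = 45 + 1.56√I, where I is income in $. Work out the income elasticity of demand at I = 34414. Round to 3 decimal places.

0.433

At I = 34414: Q = 334.396.
dQ/dI = 1.56/(2√I) = 0.00420462 at this income.
η = (dQ/dI)·(I/Q) = 0.00420462 × (34414/334.396) = 0.433.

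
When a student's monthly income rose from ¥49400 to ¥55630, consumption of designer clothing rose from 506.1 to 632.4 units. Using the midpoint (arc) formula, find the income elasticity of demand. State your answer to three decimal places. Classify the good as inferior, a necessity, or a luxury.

ΔQ = 632.4 − 506.1 = 126.3; midpoint Q̄ = (506.1 + 632.4)/2 = 569.25.
ΔI = 55630 − 49400 = 6230; midpoint Ī = (49400 + 55630)/2 = 52515.
η = (ΔQ/Q̄) ÷ (ΔI/Ī) = (126.3/569.25) ÷ (6230/52515) = 1.870.
η > 1 ⇒ luxury.

1.870 (luxury)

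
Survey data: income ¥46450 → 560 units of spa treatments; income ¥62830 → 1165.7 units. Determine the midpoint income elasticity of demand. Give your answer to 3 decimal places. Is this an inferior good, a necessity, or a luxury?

2.342 (luxury)

ΔQ = 1165.7 − 560 = 605.7; midpoint Q̄ = (560 + 1165.7)/2 = 862.85.
ΔI = 62830 − 46450 = 16380; midpoint Ī = (46450 + 62830)/2 = 54640.
η = (ΔQ/Q̄) ÷ (ΔI/Ī) = (605.7/862.85) ÷ (16380/54640) = 2.342.
η > 1 ⇒ luxury.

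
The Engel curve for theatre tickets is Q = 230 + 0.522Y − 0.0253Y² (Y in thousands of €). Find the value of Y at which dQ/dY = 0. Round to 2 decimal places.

10.32

dQ/dY = 0.522 − 0.0506Y.
The good is inferior where dQ/dY < 0. Setting dQ/dY = 0 gives Y = 0.522 / 0.0506 = 10.32.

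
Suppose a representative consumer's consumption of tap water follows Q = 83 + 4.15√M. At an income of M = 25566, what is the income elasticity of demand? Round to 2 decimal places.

At M = 25566: Q = 746.559.
dQ/dM = 4.15/(2√M) = 0.0129774 at this income.
η = (dQ/dM)·(M/Q) = 0.0129774 × (25566/746.559) = 0.44.

0.44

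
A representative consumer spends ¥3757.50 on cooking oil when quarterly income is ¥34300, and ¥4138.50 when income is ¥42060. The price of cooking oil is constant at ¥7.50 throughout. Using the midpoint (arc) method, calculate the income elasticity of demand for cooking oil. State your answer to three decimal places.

With a constant price, Q₁ = 3757.50/7.50 = 501.000 and Q₂ = 4138.50/7.50 = 551.800 (equivalently, work directly with expenditure since P cancels).
Midpoint %ΔQ = (4138.50 − 3757.50)/3948.00 = 0.09650; midpoint %ΔI = (42060 − 34300)/38180 = 0.20325.
η = 0.09650 / 0.20325 = 0.475.

0.475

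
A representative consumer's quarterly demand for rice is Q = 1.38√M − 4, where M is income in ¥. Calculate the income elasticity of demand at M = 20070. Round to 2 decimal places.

0.51

At M = 20070: Q = 191.503.
dQ/dM = 1.38/(2√M) = 0.00487052 at this income.
η = (dQ/dM)·(M/Q) = 0.00487052 × (20070/191.503) = 0.51.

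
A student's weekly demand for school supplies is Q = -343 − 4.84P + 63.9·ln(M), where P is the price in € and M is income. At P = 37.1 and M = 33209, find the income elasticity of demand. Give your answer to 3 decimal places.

At P = 37.1, M = 33209: Q = 142.672.
Holding P constant, ∂Q/∂M = 63.9/M = 0.00192418.
η_M = (∂Q/∂M)·(M/Q) = 0.00192418 × (33209/142.672) = 0.448.

0.448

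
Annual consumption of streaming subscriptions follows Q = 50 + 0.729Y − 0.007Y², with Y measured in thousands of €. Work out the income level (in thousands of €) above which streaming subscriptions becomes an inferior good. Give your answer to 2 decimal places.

dQ/dY = 0.729 − 0.014Y.
The good is inferior where dQ/dY < 0. Setting dQ/dY = 0 gives Y = 0.729 / 0.014 = 52.07.

52.07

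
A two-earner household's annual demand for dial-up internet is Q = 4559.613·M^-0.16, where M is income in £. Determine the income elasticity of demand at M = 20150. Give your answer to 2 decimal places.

-0.16

For Q = A·M^β the income elasticity is constant and equal to β.
Here β = -0.16, so η = -0.16.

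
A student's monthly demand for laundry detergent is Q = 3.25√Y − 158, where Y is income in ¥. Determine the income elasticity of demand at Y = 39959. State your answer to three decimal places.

0.661

At Y = 39959: Q = 491.667.
dQ/dY = 3.25/(2√Y) = 0.00812917 at this income.
η = (dQ/dY)·(Y/Q) = 0.00812917 × (39959/491.667) = 0.661.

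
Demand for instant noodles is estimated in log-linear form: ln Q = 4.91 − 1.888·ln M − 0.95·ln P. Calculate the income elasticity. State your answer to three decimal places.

In a log-linear demand, the coefficient on ln M is the income elasticity.
So η = -1.888.

-1.888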